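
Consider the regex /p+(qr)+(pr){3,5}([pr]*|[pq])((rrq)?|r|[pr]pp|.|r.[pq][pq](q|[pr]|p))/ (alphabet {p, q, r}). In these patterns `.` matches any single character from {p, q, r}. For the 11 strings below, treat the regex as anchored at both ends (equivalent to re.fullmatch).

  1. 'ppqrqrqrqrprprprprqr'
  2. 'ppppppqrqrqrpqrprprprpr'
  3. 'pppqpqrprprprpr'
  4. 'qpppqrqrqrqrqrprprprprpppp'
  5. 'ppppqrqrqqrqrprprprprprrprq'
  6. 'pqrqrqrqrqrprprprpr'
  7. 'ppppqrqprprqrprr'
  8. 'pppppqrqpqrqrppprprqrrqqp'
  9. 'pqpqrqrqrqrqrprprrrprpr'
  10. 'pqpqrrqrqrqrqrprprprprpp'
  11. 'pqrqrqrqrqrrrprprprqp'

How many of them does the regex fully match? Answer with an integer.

1 → match
2 → no match
3 → no match
4 → no match — must start with 'p'
5 → no match
6 → match
7 → no match
8 → no match
9 → no match
10 → no match
11 → no match
Total matched: 2

2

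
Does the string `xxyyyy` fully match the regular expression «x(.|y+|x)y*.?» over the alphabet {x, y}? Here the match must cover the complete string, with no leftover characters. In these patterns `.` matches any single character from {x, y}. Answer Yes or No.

Yes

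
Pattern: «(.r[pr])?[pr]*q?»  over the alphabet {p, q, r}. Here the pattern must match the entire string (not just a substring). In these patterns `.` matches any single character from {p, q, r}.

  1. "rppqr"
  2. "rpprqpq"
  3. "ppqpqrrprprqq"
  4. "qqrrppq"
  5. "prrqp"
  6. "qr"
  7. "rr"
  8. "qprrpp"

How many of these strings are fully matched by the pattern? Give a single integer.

1 → no match
2 → no match
3 → no match
4 → no match
5 → no match
6 → no match
7 → match
8 → no match
Total matched: 1

1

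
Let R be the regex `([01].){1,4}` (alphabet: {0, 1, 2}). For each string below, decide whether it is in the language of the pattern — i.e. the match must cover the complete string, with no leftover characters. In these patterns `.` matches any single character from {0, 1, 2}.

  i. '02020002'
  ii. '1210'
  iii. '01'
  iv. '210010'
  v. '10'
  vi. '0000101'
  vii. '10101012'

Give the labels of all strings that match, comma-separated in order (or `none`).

i → match
ii → match
iii → match
iv → no match
v → match
vi → no match
vii → match

i, ii, iii, v, vii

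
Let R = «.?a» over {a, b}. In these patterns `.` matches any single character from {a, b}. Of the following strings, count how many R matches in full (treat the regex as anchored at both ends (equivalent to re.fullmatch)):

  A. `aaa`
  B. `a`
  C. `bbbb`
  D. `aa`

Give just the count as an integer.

2

A → no match
B → match
C → no match — must end with `a`
D → match
Total matched: 2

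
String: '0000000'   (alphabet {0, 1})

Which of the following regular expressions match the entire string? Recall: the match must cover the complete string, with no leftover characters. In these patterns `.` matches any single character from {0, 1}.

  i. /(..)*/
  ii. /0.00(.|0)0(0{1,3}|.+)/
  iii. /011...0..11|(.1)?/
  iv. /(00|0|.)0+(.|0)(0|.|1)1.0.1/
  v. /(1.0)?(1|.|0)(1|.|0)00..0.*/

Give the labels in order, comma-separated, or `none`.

ii, v

i → no match
ii → match
iii → no match
iv → no match — must end with '1'
v → match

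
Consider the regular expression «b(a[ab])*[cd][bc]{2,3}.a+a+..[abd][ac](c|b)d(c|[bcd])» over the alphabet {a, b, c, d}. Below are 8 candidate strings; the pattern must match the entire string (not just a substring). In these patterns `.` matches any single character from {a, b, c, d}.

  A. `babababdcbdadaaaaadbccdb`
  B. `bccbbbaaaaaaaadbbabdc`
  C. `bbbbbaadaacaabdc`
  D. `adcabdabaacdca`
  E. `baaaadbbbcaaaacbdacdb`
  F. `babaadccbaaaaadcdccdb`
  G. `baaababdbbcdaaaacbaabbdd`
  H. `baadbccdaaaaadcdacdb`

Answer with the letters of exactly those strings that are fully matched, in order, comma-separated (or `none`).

A → no match
B → match
C → no match
D → no match — must start with `b`
E → match
F → match
G → no match
H → match

B, E, F, H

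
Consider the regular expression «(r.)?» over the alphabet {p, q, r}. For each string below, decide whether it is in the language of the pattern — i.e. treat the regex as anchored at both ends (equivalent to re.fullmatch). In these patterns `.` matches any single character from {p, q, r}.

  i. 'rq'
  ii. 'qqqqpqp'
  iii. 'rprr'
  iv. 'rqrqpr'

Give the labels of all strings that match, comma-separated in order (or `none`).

i → match
ii → no match
iii → no match
iv → no match

i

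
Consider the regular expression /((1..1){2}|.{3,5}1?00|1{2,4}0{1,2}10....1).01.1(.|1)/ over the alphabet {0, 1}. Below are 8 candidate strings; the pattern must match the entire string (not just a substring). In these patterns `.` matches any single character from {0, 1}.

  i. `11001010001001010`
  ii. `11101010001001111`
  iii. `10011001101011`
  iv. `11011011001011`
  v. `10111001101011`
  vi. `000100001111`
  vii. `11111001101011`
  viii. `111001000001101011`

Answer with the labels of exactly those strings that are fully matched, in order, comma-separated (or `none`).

i → match
ii → match
iii → match
iv → match
v → match
vi → match
vii → match
viii → match

i, ii, iii, iv, v, vi, vii, viii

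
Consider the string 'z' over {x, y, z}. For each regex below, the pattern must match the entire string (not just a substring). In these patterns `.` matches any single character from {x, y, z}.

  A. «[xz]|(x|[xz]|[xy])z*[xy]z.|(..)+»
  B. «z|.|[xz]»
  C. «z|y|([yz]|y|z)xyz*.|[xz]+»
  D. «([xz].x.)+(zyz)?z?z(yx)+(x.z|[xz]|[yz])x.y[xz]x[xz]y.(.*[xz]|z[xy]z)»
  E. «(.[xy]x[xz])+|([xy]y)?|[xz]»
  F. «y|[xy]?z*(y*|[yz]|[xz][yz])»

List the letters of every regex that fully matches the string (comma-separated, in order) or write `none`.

A → match
B → match
C → match
D → no match
E → match
F → match

A, B, C, E, F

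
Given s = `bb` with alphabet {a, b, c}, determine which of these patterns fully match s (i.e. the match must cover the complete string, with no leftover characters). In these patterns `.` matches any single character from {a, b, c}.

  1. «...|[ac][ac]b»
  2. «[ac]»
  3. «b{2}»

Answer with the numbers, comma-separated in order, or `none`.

1 → no match
2 → no match
3 → match

3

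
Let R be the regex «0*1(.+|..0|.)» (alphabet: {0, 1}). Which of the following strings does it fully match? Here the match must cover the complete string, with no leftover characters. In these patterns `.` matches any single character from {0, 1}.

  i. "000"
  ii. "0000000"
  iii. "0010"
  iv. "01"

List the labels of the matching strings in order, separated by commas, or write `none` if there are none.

iii

i → no match
ii → no match
iii → match
iv → no match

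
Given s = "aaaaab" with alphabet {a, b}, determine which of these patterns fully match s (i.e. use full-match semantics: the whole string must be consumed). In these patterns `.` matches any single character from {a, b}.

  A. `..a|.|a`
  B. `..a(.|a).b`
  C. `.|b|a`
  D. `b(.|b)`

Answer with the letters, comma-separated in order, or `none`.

B

A → no match
B → match
C → no match
D → no match — must start with "b"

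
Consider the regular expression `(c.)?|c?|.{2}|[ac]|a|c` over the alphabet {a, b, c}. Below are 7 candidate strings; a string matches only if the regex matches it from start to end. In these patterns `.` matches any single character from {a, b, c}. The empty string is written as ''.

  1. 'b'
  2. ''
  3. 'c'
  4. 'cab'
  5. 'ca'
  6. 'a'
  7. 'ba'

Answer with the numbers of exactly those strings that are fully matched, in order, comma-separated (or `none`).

1. 'b' → no match
2. '' → match
3. 'c' → match
4. 'cab' → no match
5. 'ca' → match
6. 'a' → match
7. 'ba' → match

2, 3, 5, 6, 7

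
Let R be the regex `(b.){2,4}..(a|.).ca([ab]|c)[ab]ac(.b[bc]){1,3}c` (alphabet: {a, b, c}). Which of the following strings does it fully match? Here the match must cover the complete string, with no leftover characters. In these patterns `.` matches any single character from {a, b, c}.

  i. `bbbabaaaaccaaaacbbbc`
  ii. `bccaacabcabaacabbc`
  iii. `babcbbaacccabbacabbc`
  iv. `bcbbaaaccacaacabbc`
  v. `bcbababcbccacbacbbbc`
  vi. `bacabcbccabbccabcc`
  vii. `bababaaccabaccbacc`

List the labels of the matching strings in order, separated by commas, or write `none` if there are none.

i, iii, iv, v

i → match
ii → no match
iii → match
iv → match
v → match
vi → no match
vii → no match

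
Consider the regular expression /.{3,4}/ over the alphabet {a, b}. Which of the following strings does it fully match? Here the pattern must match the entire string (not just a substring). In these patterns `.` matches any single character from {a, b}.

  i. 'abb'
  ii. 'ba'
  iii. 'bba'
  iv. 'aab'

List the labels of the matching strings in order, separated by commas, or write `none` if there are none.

i, iii, iv

i → match
ii → no match
iii → match
iv → match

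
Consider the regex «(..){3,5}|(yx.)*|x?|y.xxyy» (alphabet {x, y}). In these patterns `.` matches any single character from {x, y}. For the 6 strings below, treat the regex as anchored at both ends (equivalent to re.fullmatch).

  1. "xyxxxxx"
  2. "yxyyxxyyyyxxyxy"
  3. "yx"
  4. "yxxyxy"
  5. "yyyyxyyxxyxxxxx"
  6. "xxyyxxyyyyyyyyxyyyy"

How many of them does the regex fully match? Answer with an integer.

1 → no match
2 → no match
3 → no match
4 → match
5 → no match
6 → no match
Total matched: 1

1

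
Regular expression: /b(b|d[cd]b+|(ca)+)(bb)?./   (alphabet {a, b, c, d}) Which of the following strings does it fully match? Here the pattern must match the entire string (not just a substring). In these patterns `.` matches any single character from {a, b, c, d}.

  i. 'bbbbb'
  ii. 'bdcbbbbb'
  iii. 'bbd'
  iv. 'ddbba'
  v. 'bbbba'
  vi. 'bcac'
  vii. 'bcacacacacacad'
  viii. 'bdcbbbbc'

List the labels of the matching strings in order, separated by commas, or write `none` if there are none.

i → match
ii → match
iii → match
iv → no match — must start with 'b'
v → match
vi → match
vii → match
viii → match

i, ii, iii, v, vi, vii, viii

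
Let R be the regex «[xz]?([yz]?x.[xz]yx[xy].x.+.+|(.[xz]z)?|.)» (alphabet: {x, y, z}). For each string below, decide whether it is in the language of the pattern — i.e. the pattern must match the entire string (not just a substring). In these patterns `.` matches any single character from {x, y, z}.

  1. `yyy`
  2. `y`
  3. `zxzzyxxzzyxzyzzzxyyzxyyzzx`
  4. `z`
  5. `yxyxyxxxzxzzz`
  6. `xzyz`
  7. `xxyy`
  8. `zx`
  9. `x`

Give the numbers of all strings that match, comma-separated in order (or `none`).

2, 4, 8, 9

1 → no match
2 → match
3 → no match
4 → match
5 → no match
6 → no match
7 → no match
8 → match
9 → match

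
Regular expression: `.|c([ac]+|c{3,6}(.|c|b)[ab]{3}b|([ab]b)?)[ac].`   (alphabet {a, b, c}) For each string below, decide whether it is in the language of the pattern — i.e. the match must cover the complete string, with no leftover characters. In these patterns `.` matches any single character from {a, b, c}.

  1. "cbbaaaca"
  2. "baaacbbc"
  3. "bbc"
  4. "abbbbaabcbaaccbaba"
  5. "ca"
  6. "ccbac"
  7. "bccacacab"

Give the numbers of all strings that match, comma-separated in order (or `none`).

none

1 → no match
2 → no match
3 → no match
4 → no match
5 → no match
6 → no match
7 → no match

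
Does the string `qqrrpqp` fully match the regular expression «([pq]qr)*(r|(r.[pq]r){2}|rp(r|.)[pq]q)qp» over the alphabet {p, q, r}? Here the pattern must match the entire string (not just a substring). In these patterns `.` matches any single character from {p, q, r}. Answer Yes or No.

No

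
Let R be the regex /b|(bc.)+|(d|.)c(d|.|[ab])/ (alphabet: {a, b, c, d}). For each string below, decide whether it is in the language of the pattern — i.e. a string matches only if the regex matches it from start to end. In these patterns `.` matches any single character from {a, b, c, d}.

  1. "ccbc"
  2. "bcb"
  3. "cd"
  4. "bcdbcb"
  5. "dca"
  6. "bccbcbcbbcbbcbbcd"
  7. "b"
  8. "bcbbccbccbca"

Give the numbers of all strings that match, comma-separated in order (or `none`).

2, 4, 5, 7, 8

1 → no match
2 → match
3 → no match
4 → match
5 → match
6 → no match
7 → match
8 → match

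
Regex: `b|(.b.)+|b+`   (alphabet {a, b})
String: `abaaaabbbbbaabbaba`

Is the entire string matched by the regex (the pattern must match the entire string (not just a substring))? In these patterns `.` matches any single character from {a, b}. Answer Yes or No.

No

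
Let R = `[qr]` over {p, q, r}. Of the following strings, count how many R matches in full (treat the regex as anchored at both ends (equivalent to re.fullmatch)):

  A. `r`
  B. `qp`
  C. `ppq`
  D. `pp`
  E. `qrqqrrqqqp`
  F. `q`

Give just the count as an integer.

A → match
B → no match
C → no match
D → no match
E → no match
F → match
Total matched: 2

2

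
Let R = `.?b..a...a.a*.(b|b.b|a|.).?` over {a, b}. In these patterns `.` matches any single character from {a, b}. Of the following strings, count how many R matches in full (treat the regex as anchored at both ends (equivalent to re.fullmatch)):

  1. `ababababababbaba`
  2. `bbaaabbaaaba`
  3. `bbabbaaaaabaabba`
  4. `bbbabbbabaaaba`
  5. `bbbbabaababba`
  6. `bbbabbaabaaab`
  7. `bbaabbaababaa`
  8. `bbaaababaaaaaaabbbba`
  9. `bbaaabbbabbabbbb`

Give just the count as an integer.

1 → match
2 → match
3 → no match
4 → match
5 → no match
6 → match
7 → match
8 → match
9 → no match
Total matched: 6

6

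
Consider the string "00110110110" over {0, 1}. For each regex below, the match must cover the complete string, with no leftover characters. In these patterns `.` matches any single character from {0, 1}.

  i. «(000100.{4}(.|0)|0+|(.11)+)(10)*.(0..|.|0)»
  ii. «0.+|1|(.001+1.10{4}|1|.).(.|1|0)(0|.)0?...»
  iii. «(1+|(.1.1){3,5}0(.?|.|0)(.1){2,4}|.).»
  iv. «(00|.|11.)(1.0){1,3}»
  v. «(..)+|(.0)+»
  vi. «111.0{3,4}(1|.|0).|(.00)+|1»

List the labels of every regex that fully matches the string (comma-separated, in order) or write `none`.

i → no match
ii → match
iii → no match
iv → match
v → no match
vi → no match

ii, iv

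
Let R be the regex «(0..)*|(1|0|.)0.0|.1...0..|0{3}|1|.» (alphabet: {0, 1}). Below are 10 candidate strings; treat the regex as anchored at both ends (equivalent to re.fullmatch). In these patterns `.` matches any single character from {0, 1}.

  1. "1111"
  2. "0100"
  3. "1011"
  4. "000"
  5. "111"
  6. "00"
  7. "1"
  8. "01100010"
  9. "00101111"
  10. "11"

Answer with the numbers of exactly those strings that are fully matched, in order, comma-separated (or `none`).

4, 7, 8

1 → no match
2 → no match
3 → no match
4 → match
5 → no match
6 → no match
7 → match
8 → match
9 → no match
10 → no match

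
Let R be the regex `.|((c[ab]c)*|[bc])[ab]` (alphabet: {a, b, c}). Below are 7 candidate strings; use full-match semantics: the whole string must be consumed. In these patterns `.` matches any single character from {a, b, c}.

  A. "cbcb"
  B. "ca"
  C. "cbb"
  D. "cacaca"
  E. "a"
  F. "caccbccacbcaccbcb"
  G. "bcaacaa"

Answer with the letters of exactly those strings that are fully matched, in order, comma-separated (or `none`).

A → match
B → match
C → no match
D → no match
E → match
F → no match
G → no match

A, B, E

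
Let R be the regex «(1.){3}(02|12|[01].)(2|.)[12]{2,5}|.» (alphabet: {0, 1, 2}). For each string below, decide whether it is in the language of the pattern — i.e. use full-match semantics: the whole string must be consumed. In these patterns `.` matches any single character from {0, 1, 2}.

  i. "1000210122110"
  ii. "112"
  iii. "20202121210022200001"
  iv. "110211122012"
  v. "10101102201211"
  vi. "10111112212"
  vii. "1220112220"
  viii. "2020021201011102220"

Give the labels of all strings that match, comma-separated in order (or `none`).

vi

i → no match
ii → no match
iii → no match
iv → no match
v → no match
vi → match
vii → no match
viii → no match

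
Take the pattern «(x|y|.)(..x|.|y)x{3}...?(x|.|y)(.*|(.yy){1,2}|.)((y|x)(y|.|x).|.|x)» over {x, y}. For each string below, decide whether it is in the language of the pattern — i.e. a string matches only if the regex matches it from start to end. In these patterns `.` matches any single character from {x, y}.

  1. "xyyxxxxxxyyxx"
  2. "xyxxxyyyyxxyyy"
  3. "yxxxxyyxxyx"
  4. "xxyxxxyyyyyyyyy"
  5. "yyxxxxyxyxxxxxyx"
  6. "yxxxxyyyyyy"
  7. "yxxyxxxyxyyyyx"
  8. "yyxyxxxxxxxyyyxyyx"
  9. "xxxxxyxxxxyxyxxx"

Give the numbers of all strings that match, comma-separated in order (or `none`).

1 → match
2 → match
3 → match
4 → no match
5 → match
6 → match
7 → no match
8 → no match
9 → match

1, 2, 3, 5, 6, 9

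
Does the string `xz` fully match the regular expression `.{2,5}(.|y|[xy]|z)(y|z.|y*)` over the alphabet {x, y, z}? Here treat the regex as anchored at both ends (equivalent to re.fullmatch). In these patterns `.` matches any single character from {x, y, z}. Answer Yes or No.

No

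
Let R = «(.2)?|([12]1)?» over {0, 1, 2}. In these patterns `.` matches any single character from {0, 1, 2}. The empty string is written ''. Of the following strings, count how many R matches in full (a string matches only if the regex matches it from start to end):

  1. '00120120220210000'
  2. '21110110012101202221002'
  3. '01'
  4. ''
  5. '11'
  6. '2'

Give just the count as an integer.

1 → no match
2 → no match
3. '01' → no match
4. '' → match
5. '11' → match
6. '2' → no match
Total matched: 2

2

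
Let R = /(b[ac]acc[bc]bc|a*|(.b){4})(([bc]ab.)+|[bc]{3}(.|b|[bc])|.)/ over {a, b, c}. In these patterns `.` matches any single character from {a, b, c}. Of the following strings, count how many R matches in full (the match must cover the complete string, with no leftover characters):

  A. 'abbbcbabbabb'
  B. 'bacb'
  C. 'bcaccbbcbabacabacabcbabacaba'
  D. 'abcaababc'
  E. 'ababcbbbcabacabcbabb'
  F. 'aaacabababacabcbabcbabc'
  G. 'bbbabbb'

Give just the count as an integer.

A → match
B → no match
C → match
D → no match
E → match
F → match
G → no match
Total matched: 4

4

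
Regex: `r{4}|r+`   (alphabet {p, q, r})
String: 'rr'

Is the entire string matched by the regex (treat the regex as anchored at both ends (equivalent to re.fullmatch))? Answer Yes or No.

Yes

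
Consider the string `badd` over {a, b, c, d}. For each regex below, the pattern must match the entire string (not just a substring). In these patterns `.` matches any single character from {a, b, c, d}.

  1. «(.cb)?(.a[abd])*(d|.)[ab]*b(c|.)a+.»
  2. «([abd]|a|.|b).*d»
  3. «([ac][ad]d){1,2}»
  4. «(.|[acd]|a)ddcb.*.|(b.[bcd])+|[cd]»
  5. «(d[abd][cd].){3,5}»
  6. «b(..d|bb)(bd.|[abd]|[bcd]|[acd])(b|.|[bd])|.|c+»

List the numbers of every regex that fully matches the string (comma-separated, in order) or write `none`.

1 → no match
2 → match
3 → no match
4 → no match
5 → no match — must start with `d`
6 → no match

2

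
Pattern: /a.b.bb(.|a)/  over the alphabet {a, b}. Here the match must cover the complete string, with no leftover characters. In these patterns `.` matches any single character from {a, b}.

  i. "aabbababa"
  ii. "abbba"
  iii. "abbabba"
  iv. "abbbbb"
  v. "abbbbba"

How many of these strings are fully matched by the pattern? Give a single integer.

2

i → no match
ii → no match
iii → match
iv → no match
v → match
Total matched: 2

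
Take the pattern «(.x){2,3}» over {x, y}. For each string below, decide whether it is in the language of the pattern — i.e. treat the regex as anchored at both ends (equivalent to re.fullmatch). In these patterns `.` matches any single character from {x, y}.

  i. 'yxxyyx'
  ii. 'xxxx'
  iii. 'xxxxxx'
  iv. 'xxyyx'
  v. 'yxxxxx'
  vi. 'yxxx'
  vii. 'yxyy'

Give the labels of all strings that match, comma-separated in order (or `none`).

ii, iii, v, vi

i → no match
ii → match
iii → match
iv → no match
v → match
vi → match
vii → no match — must end with 'x'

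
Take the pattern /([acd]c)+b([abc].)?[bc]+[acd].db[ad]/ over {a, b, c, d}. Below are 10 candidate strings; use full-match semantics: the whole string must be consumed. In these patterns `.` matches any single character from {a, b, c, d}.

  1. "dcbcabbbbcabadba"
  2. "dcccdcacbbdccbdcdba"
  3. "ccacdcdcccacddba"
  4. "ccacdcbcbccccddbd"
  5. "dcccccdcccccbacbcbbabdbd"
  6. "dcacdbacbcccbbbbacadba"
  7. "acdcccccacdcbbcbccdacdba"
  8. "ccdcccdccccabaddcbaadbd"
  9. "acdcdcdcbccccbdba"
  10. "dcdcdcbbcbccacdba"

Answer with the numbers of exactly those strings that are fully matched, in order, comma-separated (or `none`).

2, 4, 5, 9, 10

1 → no match
2 → match
3 → no match
4 → match
5 → match
6 → no match
7 → no match
8 → no match
9 → match
10 → match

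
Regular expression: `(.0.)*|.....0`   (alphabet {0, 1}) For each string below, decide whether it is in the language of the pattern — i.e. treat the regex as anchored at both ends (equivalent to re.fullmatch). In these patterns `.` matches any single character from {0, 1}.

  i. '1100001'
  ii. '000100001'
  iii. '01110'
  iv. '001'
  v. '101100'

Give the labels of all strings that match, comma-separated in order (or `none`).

i → no match
ii → match
iii → no match
iv → match
v → match

ii, iv, v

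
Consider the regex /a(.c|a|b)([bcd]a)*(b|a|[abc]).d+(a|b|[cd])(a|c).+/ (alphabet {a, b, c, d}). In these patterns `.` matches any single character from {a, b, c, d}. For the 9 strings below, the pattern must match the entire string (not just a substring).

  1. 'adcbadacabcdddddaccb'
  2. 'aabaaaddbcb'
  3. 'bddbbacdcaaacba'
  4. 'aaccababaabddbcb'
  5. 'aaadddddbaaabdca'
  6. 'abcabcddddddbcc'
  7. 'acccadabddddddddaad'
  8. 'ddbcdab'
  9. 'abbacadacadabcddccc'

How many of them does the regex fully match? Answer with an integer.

7

1 → match
2. 'aabaaaddbcb' → match
3 → no match — must start with 'a'
4 → match
5 → match
6 → match
7 → match
8. 'ddbcdab' → no match — must start with 'a'
9 → match
Total matched: 7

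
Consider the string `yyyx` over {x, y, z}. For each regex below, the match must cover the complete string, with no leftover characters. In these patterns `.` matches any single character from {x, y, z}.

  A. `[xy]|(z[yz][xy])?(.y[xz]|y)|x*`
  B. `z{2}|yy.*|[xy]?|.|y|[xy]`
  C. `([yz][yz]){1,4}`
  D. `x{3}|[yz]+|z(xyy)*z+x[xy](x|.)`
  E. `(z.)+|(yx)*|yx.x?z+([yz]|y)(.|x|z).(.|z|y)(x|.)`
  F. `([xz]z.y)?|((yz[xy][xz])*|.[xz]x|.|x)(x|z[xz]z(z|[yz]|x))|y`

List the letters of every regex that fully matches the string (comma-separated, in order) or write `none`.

A → no match
B → match
C → no match
D → no match
E → no match
F → no match

B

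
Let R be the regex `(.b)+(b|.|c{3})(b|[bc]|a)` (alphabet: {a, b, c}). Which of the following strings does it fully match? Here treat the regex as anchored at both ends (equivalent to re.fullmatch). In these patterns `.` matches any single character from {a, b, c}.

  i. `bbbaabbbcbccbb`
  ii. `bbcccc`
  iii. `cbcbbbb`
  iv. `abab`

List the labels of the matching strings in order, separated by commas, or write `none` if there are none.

i → no match
ii → match
iii → no match
iv → match

ii, iv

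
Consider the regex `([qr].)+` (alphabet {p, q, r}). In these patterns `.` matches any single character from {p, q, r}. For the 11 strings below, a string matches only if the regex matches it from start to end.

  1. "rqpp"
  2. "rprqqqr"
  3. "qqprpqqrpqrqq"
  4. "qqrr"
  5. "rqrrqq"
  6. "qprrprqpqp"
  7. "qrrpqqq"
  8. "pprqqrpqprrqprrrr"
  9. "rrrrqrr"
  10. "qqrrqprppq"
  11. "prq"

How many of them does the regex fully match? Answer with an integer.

1. "rqpp" → no match
2. "rprqqqr" → no match
3 → no match
4. "qqrr" → match
5. "rqrrqq" → match
6. "qprrprqpqp" → no match
7. "qrrpqqq" → no match
8 → no match
9. "rrrrqrr" → no match
10. "qqrrqprppq" → no match
11. "prq" → no match
Total matched: 2

2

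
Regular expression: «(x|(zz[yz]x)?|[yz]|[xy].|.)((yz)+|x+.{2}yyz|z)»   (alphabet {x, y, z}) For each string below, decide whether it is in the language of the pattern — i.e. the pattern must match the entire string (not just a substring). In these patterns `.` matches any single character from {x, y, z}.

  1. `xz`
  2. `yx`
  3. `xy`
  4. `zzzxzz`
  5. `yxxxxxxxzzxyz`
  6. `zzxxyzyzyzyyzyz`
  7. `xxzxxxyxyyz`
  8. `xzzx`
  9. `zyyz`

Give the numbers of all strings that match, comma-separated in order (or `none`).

1 → match
2 → no match
3 → no match
4 → no match
5 → no match
6 → no match
7 → no match
8 → no match
9 → no match

1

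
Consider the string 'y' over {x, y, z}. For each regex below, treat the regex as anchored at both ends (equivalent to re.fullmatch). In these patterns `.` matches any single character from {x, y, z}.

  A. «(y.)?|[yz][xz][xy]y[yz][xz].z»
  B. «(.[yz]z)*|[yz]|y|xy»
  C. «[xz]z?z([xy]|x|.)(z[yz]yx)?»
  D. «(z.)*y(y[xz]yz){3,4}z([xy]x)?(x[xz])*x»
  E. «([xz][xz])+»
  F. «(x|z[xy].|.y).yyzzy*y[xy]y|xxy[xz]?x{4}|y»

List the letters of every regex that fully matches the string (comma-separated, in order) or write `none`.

A → no match
B → match
C → no match
D → no match — must end with 'x'
E → no match
F → match

B, F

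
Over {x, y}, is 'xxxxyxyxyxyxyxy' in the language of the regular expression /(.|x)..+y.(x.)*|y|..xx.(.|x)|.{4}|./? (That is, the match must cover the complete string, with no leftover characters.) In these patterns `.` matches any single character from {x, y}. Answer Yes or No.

No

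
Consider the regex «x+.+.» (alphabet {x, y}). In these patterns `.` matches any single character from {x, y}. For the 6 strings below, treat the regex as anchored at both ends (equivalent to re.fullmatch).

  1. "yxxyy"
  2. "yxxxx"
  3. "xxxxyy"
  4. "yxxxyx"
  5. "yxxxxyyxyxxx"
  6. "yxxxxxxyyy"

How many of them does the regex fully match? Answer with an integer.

1

1 → no match — must start with "x"
2 → no match — must start with "x"
3 → match
4 → no match — must start with "x"
5 → no match — must start with "x"
6 → no match — must start with "x"
Total matched: 1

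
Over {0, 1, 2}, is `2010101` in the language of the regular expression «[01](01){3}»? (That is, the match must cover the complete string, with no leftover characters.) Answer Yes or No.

No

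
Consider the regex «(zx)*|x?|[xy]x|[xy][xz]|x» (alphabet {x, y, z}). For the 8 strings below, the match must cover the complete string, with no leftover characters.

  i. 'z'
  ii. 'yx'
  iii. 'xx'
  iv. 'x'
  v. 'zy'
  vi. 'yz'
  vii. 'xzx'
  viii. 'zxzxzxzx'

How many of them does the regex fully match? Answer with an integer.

5

i → no match
ii → match
iii → match
iv → match
v → no match
vi → match
vii → no match
viii → match
Total matched: 5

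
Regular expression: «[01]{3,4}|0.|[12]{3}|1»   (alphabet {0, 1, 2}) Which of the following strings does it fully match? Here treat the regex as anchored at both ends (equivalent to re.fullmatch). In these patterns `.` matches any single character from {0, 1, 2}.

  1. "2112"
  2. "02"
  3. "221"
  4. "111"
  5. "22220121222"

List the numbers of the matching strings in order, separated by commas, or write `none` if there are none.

1 → no match
2 → match
3 → match
4 → match
5 → no match

2, 3, 4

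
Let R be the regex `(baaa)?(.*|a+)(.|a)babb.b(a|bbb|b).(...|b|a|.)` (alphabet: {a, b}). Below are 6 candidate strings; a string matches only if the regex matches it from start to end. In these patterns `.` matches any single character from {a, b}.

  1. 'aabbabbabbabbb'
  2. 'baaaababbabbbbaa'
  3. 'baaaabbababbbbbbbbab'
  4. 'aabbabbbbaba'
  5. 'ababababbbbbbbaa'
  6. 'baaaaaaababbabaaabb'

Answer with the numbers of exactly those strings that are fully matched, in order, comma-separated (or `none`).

1, 2, 4, 5, 6

1 → match
2 → match
3 → no match
4. 'aabbabbbbaba' → match
5 → match
6 → match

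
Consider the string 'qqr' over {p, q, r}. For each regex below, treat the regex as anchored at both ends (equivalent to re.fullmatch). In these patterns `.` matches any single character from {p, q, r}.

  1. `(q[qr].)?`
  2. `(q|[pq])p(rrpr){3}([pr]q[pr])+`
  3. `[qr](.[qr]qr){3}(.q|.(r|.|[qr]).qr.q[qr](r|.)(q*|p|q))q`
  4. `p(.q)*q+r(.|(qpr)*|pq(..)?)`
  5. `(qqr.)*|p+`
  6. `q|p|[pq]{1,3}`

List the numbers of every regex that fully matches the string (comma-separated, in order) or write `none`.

1

1 → match
2 → no match
3 → no match — must end with 'q'
4 → no match — must start with 'p'
5 → no match
6 → no match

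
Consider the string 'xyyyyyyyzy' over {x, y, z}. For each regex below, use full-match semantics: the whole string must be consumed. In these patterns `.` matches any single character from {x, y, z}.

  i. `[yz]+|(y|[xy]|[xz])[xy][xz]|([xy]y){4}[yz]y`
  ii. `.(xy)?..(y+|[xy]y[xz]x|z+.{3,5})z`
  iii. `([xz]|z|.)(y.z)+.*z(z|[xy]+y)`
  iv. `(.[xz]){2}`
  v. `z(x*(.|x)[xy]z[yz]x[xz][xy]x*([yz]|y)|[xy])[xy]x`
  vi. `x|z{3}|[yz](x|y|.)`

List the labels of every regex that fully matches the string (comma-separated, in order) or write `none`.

i → match
ii → no match — must end with 'z'
iii → no match
iv → no match
v → no match — must start with 'z'
vi → no match

i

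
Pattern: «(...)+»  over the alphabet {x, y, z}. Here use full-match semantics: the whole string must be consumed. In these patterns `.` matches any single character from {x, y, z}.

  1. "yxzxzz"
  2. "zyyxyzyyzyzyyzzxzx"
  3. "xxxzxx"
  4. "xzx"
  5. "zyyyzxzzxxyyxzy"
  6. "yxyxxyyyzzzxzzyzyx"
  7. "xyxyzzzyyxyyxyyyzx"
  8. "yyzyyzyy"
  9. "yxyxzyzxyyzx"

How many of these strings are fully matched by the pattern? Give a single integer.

1 → match
2 → match
3 → match
4 → match
5 → match
6 → match
7 → match
8 → no match
9 → match
Total matched: 8

8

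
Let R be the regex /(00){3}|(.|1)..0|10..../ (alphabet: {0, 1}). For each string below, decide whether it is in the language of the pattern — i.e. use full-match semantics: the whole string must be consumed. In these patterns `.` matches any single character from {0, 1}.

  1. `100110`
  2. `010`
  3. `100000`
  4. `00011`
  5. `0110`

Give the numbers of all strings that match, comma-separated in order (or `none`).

1, 3, 5

1 → match
2 → no match
3 → match
4 → no match
5 → match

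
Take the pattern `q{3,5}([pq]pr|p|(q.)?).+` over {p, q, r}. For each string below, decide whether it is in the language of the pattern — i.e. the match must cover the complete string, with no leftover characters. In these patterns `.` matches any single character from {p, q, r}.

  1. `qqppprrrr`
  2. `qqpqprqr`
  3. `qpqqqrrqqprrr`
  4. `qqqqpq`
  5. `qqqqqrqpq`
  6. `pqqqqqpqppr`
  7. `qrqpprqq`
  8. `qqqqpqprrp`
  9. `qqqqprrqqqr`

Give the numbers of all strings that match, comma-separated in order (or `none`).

4, 5, 8, 9

1 → no match
2 → no match
3 → no match
4 → match
5 → match
6 → no match — must start with `q`
7 → no match
8 → match
9 → match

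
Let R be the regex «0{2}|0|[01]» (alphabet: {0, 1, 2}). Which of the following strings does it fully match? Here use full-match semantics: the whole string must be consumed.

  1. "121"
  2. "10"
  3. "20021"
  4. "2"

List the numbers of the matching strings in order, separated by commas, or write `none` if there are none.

none

1 → no match
2 → no match
3 → no match
4 → no match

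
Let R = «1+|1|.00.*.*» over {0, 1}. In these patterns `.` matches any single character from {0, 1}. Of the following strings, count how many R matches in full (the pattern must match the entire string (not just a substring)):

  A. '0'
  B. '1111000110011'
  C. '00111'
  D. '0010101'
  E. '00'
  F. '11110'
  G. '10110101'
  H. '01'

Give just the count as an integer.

0

A → no match
B → no match
C → no match
D → no match
E → no match
F → no match
G → no match
H → no match
Total matched: 0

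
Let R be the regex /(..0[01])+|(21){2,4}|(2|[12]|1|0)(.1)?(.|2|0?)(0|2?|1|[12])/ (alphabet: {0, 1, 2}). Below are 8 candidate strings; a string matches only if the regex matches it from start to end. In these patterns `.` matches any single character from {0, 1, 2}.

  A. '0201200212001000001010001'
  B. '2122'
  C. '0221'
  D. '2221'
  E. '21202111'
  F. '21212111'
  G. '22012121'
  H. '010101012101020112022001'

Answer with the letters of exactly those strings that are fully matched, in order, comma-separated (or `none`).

none

A → no match
B. '2122' → no match
C. '0221' → no match
D. '2221' → no match
E. '21202111' → no match
F. '21212111' → no match
G. '22012121' → no match
H → no match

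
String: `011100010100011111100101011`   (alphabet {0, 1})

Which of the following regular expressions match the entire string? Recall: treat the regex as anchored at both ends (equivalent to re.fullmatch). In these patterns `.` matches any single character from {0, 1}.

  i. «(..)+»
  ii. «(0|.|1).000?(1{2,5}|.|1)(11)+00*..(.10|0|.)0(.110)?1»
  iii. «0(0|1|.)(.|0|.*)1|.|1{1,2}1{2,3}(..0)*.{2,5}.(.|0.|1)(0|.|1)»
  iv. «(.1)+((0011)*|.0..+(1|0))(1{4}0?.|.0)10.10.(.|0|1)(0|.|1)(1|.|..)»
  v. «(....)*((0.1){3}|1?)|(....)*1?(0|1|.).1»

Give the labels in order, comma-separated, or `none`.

iii, iv, v

i → no match
ii → no match
iii → match
iv → match
v → match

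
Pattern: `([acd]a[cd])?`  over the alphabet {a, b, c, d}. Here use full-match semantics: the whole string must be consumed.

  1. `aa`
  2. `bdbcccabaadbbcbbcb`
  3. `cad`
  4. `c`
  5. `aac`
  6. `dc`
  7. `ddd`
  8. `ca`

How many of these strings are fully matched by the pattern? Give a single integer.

2

1 → no match
2 → no match
3 → match
4 → no match
5 → match
6 → no match
7 → no match
8 → no match
Total matched: 2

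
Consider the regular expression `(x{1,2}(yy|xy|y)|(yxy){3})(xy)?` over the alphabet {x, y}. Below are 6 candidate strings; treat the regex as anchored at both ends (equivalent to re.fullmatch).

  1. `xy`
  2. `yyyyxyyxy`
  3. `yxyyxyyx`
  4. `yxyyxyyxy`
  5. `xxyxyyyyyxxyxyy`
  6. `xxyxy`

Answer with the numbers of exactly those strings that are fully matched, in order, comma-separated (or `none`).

1, 4, 6

1 → match
2 → no match
3 → no match
4 → match
5 → no match
6 → match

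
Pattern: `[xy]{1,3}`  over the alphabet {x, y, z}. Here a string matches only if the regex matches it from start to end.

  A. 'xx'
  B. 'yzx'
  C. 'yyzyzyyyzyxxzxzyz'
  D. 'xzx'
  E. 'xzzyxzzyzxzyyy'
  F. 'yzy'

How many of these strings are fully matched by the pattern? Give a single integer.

1

A → match
B → no match
C → no match
D → no match
E → no match
F → no match
Total matched: 1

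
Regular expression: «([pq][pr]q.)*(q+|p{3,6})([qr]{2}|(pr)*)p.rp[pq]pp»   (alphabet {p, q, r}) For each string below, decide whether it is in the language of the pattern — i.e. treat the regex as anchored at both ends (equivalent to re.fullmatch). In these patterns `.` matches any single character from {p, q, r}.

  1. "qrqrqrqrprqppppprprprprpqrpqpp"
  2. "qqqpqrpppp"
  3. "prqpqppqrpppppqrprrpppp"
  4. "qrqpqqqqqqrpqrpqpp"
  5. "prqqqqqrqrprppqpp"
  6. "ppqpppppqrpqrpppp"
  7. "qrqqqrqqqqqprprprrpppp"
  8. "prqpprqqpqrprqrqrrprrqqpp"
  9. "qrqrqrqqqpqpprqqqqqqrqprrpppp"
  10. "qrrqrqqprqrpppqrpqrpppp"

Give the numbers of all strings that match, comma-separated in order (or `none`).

1, 2, 4, 6, 7, 9

1 → match
2 → match
3 → no match
4 → match
5 → no match
6 → match
7 → match
8 → no match
9 → match
10 → no match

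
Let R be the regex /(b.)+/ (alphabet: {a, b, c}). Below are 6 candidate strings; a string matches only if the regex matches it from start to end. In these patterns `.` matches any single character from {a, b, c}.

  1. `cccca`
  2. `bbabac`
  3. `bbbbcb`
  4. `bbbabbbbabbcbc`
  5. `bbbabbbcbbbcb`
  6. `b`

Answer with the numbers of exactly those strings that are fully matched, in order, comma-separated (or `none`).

1 → no match — must start with `b`
2 → no match
3 → no match
4 → no match
5 → no match
6 → no match

none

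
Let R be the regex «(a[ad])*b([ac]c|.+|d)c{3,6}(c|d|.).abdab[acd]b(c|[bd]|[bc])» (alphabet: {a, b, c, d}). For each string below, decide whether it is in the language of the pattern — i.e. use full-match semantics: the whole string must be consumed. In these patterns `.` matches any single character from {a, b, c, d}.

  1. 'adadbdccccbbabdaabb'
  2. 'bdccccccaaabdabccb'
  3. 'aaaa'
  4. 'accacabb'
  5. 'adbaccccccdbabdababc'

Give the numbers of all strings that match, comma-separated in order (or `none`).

1 → no match
2 → no match
3. 'aaaa' → no match
4. 'accacabb' → no match
5 → match

5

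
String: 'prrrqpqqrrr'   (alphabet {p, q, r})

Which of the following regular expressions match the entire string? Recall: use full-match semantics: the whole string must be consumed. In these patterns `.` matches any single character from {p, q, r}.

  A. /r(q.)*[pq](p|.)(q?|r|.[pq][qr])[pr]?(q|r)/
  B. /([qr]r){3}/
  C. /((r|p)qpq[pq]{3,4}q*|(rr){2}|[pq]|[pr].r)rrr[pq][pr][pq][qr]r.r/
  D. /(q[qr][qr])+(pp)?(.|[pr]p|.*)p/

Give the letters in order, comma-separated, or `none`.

A → no match — must start with 'r'
B → no match
C → match
D → no match — must start with 'q'

C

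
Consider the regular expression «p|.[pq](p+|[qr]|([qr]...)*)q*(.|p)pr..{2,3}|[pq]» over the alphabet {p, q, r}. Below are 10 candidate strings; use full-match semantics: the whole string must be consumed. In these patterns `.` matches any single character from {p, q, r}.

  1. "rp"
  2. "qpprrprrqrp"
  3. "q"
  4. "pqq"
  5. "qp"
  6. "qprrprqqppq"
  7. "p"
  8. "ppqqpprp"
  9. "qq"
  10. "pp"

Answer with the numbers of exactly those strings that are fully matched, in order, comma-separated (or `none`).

3, 7

1 → no match
2 → no match
3 → match
4 → no match
5 → no match
6 → no match
7 → match
8 → no match
9 → no match
10 → no match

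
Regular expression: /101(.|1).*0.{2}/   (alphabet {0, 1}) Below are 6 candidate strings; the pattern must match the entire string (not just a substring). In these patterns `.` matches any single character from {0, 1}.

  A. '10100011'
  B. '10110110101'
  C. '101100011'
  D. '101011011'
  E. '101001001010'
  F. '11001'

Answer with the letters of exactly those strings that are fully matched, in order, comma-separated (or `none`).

A, C, D, E

A. '10100011' → match
B. '10110110101' → no match
C. '101100011' → match
D. '101011011' → match
E. '101001001010' → match
F. '11001' → no match — must start with '101'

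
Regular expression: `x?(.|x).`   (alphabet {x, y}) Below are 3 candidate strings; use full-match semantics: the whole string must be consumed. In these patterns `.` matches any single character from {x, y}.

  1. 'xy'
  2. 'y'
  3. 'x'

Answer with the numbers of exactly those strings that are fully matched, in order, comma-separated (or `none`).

1

1 → match
2 → no match
3 → no match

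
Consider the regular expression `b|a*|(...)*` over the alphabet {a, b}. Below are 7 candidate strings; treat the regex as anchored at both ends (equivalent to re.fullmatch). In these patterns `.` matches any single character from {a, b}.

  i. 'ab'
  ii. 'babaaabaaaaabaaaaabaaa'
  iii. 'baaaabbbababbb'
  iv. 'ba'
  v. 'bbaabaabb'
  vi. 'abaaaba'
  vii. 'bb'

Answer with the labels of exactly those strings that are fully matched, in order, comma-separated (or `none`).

i. 'ab' → no match
ii → no match
iii → no match
iv. 'ba' → no match
v. 'bbaabaabb' → match
vi. 'abaaaba' → no match
vii. 'bb' → no match

v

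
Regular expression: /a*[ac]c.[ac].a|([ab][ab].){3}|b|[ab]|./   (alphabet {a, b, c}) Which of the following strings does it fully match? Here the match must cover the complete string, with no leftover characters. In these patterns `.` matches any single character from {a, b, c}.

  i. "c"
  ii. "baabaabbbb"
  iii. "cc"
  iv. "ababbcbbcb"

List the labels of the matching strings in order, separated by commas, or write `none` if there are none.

i

i. "c" → match
ii. "baabaabbbb" → no match
iii. "cc" → no match
iv. "ababbcbbcb" → no match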